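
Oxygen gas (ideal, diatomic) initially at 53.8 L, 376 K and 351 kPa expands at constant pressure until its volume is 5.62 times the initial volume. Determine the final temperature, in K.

2110 K

Isobaric: P stays 351 kPa; V/T = const ⇒ T₂ = 2110 K, V₂ = 302 L.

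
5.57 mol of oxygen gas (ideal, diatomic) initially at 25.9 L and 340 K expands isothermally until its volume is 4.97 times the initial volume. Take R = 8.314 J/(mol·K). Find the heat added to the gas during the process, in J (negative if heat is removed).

P₁ = nRT₁/V₁ = 5.57×8.314×340/25.9 = 608 kPa.
Isothermal: T stays 340 K; PV = const ⇒ V₂ = 129 L, P₂ = 122 kPa.
ΔU = 0 (ideal gas, T constant).
W = nRT ln(V₂/V₁) = 5.57×8.314×340×ln(4.97) = 25200 J.
Q = ΔU + W = 25200 J.

25200 J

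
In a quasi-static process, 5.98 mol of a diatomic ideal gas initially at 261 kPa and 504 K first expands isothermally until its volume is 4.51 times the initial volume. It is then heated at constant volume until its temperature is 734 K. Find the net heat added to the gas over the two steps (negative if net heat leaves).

66300 J

V₁ = nRT₁/P₁ = 5.98×8.314×504/261 = 96.0 L.
Step 1 — Isothermal: T stays 504 K; PV = const ⇒ V₂ = 433 L, P₂ = 57.9 kPa.
ΔU = 0 (ideal gas, T constant).
W = nRT ln(V₂/V₁) = 5.98×8.314×504×ln(4.51) = 37700 J.
Q = ΔU + W = 37700 J.
State after step 1: P = 57.9 kPa, V = 433 L, T = 504 K.
Step 2 — Isochoric: V stays 433 L; P/T = const ⇒ T₂ = 734 K, P₂ = 84.3 kPa.
W = 0 (no volume change).
ΔU = nCvΔT = 5.98×20.8×(734−504) = 28600 J.
Q = ΔU = 28600 J.
Net over both steps: W = 37700 J, Q = 66300 J, ΔU = 28600 J.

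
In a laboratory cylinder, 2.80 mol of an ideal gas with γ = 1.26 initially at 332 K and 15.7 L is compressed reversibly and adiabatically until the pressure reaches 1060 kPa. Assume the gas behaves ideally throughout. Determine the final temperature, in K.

389 K

P₁ = nRT₁/V₁ = 2.80×8.314×332/15.7 = 492 kPa.
Adiabatic: T₂/T₁ = (P₂/P₁)^((γ−1)/γ) ⇒ T₂ = 332×(2.15)^0.206 = 389 K; V₂ = 8.54 L.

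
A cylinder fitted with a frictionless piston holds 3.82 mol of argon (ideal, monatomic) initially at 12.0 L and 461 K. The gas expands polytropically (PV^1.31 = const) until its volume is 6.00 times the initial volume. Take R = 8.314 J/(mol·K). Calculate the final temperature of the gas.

265 K

P₁ = nRT₁/V₁ = 3.82×8.314×461/12.0 = 1220 kPa.
Polytropic n=1.31: T₂ = T₁(V₁/V₂)^(n−1) = 461×(0.167)^0.31 = 265 K; P₂ = P₁(V₁/V₂)^n = 117 kPa.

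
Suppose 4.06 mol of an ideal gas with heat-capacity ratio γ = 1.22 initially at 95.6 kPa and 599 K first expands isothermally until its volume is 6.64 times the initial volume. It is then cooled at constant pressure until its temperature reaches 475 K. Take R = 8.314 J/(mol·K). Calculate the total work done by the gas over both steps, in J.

V₁ = nRT₁/P₁ = 4.06×8.314×599/95.6 = 211 L.
Step 1 — Isothermal: T stays 599 K; PV = const ⇒ V₂ = 1400 L, P₂ = 14.4 kPa.
ΔU = 0 (ideal gas, T constant).
W = nRT ln(V₂/V₁) = 4.06×8.314×599×ln(6.64) = 38300 J.
Q = ΔU + W = 38300 J.
State after step 1: P = 14.4 kPa, V = 1400 L, T = 599 K.
Step 2 — Isobaric: P stays 14.4 kPa; V/T = const ⇒ T₂ = 475 K, V₂ = 1110 L.
W = PΔV = 14.4×(1110−1400) kPa·L = -4190 J.
ΔU = nCvΔT = 4.06×37.8×(475−599) = -19000 J.
Q = ΔU + W = nCpΔT = -23200 J.
Net over both steps: W = 34100 J, Q = 15100 J, ΔU = -19000 J.

34100 J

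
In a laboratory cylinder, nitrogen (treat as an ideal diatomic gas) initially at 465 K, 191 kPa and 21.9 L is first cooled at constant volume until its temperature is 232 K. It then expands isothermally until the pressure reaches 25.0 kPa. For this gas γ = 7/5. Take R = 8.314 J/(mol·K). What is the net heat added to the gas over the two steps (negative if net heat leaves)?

n = P₁V₁/(RT₁) = 191×21.9/(8.314×465) = 1.08 mol.
Step 1 — Isochoric: V stays 21.9 L; P/T = const ⇒ T₂ = 232 K, P₂ = 95.3 kPa.
W = 0 (no volume change).
ΔU = nCvΔT = 1.08×20.8×(232−465) = -5240 J.
Q = ΔU = -5240 J.
State after step 1: P = 95.3 kPa, V = 21.9 L, T = 232 K.
Step 2 — Isothermal: T stays 232 K; PV = const ⇒ V₂ = 83.5 L, P₂ = 25.0 kPa.
ΔU = 0 (ideal gas, T constant).
W = nRT ln(V₂/V₁) = 1.08×8.314×232×ln(3.81) = 2790 J.
Q = ΔU + W = 2790 J.
Net over both steps: W = 2790 J, Q = -2450 J, ΔU = -5240 J.

-2450 J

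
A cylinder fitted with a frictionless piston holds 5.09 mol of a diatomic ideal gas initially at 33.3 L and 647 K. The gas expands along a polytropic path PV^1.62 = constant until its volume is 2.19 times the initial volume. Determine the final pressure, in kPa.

231 kPa

P₁ = nRT₁/V₁ = 5.09×8.314×647/33.3 = 822 kPa.
Polytropic n=1.62: T₂ = T₁(V₁/V₂)^(n−1) = 647×(0.457)^0.62 = 398 K; P₂ = P₁(V₁/V₂)^n = 231 kPa.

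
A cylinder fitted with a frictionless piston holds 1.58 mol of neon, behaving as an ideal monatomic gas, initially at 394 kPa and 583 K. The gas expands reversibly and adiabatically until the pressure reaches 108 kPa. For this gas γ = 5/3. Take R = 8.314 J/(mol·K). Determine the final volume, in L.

42.3 L

V₁ = nRT₁/P₁ = 1.58×8.314×583/394 = 19.4 L.
Adiabatic: T₂/T₁ = (P₂/P₁)^((γ−1)/γ) ⇒ T₂ = 583×(0.274)^0.400 = 347 K; V₂ = 42.3 L.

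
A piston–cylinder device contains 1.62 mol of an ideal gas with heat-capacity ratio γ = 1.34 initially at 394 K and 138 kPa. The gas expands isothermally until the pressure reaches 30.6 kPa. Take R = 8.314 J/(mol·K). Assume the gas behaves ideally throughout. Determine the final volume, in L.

V₁ = nRT₁/P₁ = 1.62×8.314×394/138 = 38.5 L.
Isothermal: T stays 394 K; PV = const ⇒ V₂ = 173 L, P₂ = 30.6 kPa.

173 L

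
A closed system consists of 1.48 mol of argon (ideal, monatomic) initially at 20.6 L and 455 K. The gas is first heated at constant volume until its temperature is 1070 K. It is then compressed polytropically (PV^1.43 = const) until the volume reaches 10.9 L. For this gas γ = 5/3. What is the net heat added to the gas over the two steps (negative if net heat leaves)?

7930 J

P₁ = nRT₁/V₁ = 1.48×8.314×455/20.6 = 272 kPa.
Step 1 — Isochoric: V stays 20.6 L; P/T = const ⇒ T₂ = 1070 K, P₂ = 639 kPa.
W = 0 (no volume change).
ΔU = nCvΔT = 1.48×12.5×(1070−455) = 11400 J.
Q = ΔU = 11400 J.
State after step 1: P = 639 kPa, V = 20.6 L, T = 1070 K.
Step 2 — Polytropic n=1.43: T₂ = T₁(V₁/V₂)^(n−1) = 1070×(1.89)^0.43 = 1410 K; P₂ = P₁(V₁/V₂)^n = 1590 kPa.
W = (P₁V₁−P₂V₂)/(n−1) = (639×20.6−1590×10.9)/0.43 = -9640 J.
ΔU = nCvΔT = 1.48×12.5×(1410−1070) = 6220 J.
Q = ΔU + W = -3420 J.
Net over both steps: W = -9640 J, Q = 7930 J, ΔU = 17600 J.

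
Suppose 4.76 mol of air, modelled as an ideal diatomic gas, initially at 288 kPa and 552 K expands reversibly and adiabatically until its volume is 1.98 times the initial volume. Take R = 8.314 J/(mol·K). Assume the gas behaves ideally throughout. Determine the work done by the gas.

13100 J

V₁ = nRT₁/P₁ = 4.76×8.314×552/288 = 75.9 L.
Adiabatic: TV^(γ−1) = const ⇒ T₂ = 552×(0.505)^0.400 = 420 K; PV^γ = const ⇒ P₂ = 111 kPa.
ΔU = nCvΔT = 4.76×20.8×(420−552) = -13100 J.
Q = 0 for an adiabatic process, so W = −ΔU = 13100 J.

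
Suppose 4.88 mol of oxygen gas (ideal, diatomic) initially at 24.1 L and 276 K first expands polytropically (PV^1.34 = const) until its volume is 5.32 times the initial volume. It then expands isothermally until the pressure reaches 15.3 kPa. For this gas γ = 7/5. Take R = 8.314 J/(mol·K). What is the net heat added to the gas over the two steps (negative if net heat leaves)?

9590 J

P₁ = nRT₁/V₁ = 4.88×8.314×276/24.1 = 465 kPa.
Step 1 — Polytropic n=1.34: T₂ = T₁(V₁/V₂)^(n−1) = 276×(0.188)^0.34 = 156 K; P₂ = P₁(V₁/V₂)^n = 49.5 kPa.
W = (P₁V₁−P₂V₂)/(n−1) = (465×24.1−49.5×128)/0.34 = 14300 J.
ΔU = nCvΔT = 4.88×20.8×(156−276) = -12100 J.
Q = ΔU + W = 2140 J.
State after step 1: P = 49.5 kPa, V = 128 L, T = 156 K.
Step 2 — Isothermal: T stays 156 K; PV = const ⇒ V₂ = 415 L, P₂ = 15.3 kPa.
ΔU = 0 (ideal gas, T constant).
W = nRT ln(V₂/V₁) = 4.88×8.314×156×ln(3.23) = 7450 J.
Q = ΔU + W = 7450 J.
Net over both steps: W = 21700 J, Q = 9590 J, ΔU = -12100 J.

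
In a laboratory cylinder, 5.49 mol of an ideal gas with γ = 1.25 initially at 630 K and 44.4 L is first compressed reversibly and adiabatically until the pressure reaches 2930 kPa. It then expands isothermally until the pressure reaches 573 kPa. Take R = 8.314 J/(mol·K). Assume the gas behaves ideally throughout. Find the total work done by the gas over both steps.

22900 J

P₁ = nRT₁/V₁ = 5.49×8.314×630/44.4 = 648 kPa.
Step 1 — Adiabatic: T₂/T₁ = (P₂/P₁)^((γ−1)/γ) ⇒ T₂ = 630×(4.52)^0.200 = 852 K; V₂ = 13.3 L.
ΔU = nCvΔT = 5.49×33.3×(852−630) = 40500 J.
Q = 0 for an adiabatic process, so W = −ΔU = -40500 J.
State after step 1: P = 2930 kPa, V = 13.3 L, T = 852 K.
Step 2 — Isothermal: T stays 852 K; PV = const ⇒ V₂ = 67.9 L, P₂ = 573 kPa.
ΔU = 0 (ideal gas, T constant).
W = nRT ln(V₂/V₁) = 5.49×8.314×852×ln(5.11) = 63500 J.
Q = ΔU + W = 63500 J.
Net over both steps: W = 22900 J, Q = 63500 J, ΔU = 40500 J.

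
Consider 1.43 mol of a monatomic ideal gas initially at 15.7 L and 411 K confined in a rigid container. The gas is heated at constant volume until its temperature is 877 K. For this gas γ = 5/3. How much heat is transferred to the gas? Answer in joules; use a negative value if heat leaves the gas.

8310 J

P₁ = nRT₁/V₁ = 1.43×8.314×411/15.7 = 311 kPa.
Isochoric: V stays 15.7 L; P/T = const ⇒ T₂ = 877 K, P₂ = 664 kPa.
W = 0 (no volume change).
ΔU = nCvΔT = 1.43×12.5×(877−411) = 8310 J.
Q = ΔU = 8310 J.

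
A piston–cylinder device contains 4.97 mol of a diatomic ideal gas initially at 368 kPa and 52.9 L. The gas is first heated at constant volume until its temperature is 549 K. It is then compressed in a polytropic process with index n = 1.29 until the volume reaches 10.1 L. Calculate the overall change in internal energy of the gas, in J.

T₁ = P₁V₁/(nR) = 368×52.9/(4.97×8.314) = 471 K.
Step 1 — Isochoric: V stays 52.9 L; P/T = const ⇒ T₂ = 549 K, P₂ = 429 kPa.
W = 0 (no volume change).
ΔU = nCvΔT = 4.97×20.8×(549−471) = 8040 J.
Q = ΔU = 8040 J.
State after step 1: P = 429 kPa, V = 52.9 L, T = 549 K.
Step 2 — Polytropic n=1.29: T₂ = T₁(V₁/V₂)^(n−1) = 549×(5.24)^0.29 = 887 K; P₂ = P₁(V₁/V₂)^n = 3630 kPa.
W = (P₁V₁−P₂V₂)/(n−1) = (429×52.9−3630×10.1)/0.29 = -48200 J.
ΔU = nCvΔT = 4.97×20.8×(887−549) = 35000 J.
Q = ΔU + W = -13300 J.
Net over both steps: W = -48200 J, Q = -5220 J, ΔU = 43000 J.

43000 J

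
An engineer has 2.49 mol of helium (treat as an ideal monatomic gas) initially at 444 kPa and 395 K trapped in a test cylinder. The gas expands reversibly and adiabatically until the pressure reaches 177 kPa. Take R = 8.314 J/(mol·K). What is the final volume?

32.0 L

V₁ = nRT₁/P₁ = 2.49×8.314×395/444 = 18.4 L.
Adiabatic: T₂/T₁ = (P₂/P₁)^((γ−1)/γ) ⇒ T₂ = 395×(0.399)^0.400 = 273 K; V₂ = 32.0 L.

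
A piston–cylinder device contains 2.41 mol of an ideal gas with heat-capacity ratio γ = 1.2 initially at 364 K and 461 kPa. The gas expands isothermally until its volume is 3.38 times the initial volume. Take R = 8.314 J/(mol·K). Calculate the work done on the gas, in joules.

V₁ = nRT₁/P₁ = 2.41×8.314×364/461 = 15.8 L.
Isothermal: T stays 364 K; PV = const ⇒ V₂ = 53.5 L, P₂ = 136 kPa.
W = nRT ln(V₂/V₁) = 2.41×8.314×364×ln(3.38) = 8880 J.
Work done on the gas = −W_by = -8880 J.

-8880 J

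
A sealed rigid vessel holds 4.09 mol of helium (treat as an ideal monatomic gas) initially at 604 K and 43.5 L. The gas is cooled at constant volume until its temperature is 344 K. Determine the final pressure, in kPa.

269 kPa

P₁ = nRT₁/V₁ = 4.09×8.314×604/43.5 = 472 kPa.
Isochoric: V stays 43.5 L; P/T = const ⇒ T₂ = 344 K, P₂ = 269 kPa.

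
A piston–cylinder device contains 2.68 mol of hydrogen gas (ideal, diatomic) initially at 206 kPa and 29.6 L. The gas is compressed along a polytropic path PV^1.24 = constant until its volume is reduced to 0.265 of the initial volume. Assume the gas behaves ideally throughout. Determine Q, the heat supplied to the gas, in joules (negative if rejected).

-3810 J

T₁ = P₁V₁/(nR) = 206×29.6/(2.68×8.314) = 274 K.
Polytropic n=1.24: T₂ = T₁(V₁/V₂)^(n−1) = 274×(3.77)^0.24 = 376 K; P₂ = P₁(V₁/V₂)^n = 1070 kPa.
W = (P₁V₁−P₂V₂)/(n−1) = (206×29.6−1070×7.84)/0.24 = -9540 J.
ΔU = nCvΔT = 2.68×20.8×(376−274) = 5720 J.
Q = ΔU + W = -3810 J.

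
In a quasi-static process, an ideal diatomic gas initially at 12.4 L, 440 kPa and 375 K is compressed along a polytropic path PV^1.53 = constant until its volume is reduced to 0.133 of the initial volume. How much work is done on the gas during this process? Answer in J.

19700 J

n = P₁V₁/(RT₁) = 440×12.4/(8.314×375) = 1.75 mol.
Polytropic n=1.53: T₂ = T₁(V₁/V₂)^(n−1) = 375×(7.52)^0.53 = 1090 K; P₂ = P₁(V₁/V₂)^n = 9640 kPa.
W = (P₁V₁−P₂V₂)/(n−1) = (440×12.4−9640×1.65)/0.53 = -19700 J.
Work done on the gas = −W_by = 19700 J.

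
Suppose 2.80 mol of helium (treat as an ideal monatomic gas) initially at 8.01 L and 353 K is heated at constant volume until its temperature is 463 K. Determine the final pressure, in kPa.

1350 kPa

P₁ = nRT₁/V₁ = 2.80×8.314×353/8.01 = 1030 kPa.
Isochoric: V stays 8.01 L; P/T = const ⇒ T₂ = 463 K, P₂ = 1350 kPa.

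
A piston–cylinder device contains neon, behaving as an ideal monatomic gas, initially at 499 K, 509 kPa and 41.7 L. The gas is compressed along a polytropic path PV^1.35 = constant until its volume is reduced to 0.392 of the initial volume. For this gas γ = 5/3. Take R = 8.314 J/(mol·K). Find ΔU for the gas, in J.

12300 J

n = P₁V₁/(RT₁) = 509×41.7/(8.314×499) = 5.12 mol.
Polytropic n=1.35: T₂ = T₁(V₁/V₂)^(n−1) = 499×(2.55)^0.35 = 693 K; P₂ = P₁(V₁/V₂)^n = 1800 kPa.
For an ideal gas ΔU = nCvΔT with Cv = (3/2)R = 12.5 J/(mol·K).
ΔU = 5.12×12.5×(693−499) = 12300 J.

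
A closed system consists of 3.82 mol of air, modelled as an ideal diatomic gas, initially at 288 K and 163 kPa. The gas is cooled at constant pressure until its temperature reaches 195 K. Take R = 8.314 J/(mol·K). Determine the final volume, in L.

V₁ = nRT₁/P₁ = 3.82×8.314×288/163 = 56.1 L.
Isobaric: P stays 163 kPa; V/T = const ⇒ T₂ = 195 K, V₂ = 38.0 L.

38.0 L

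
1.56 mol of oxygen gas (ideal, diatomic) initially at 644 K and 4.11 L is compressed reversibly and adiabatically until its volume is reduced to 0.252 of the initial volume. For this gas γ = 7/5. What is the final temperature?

1120 K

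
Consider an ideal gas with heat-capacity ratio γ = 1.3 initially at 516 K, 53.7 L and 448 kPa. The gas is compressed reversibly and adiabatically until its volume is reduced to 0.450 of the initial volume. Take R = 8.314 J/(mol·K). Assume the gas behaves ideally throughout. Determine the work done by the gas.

n = P₁V₁/(RT₁) = 448×53.7/(8.314×516) = 5.61 mol.
Adiabatic: TV^(γ−1) = const ⇒ T₂ = 516×(2.22)^0.300 = 656 K; PV^γ = const ⇒ P₂ = 1270 kPa.
ΔU = nCvΔT = 5.61×27.7×(656−516) = 21700 J.
Q = 0 for an adiabatic process, so W = −ΔU = -21700 J.

-21700 J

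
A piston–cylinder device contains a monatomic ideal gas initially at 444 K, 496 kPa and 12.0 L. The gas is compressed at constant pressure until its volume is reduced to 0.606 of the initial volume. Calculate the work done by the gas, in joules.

n = P₁V₁/(RT₁) = 496×12.0/(8.314×444) = 1.61 mol.
Isobaric: P stays 496 kPa; V/T = const ⇒ T₂ = 269 K, V₂ = 7.27 L.
W = PΔV = 496×(7.27−12.0) kPa·L = -2350 J.

-2350 J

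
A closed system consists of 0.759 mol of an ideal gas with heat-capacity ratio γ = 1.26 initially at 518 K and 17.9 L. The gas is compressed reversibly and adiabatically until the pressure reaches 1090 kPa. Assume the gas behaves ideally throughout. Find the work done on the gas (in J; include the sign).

5600 J

P₁ = nRT₁/V₁ = 0.759×8.314×518/17.9 = 183 kPa.
Adiabatic: T₂/T₁ = (P₂/P₁)^((γ−1)/γ) ⇒ T₂ = 518×(5.97)^0.206 = 749 K; V₂ = 4.34 L.
ΔU = nCvΔT = 0.759×32.0×(749−518) = 5600 J.
Q = 0 for an adiabatic process, so W = −ΔU = -5600 J.
Work done on the gas = −W_by = 5600 J.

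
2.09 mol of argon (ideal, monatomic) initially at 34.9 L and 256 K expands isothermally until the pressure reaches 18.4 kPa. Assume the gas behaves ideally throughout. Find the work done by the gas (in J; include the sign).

P₁ = nRT₁/V₁ = 2.09×8.314×256/34.9 = 127 kPa.
Isothermal: T stays 256 K; PV = const ⇒ V₂ = 242 L, P₂ = 18.4 kPa.
W = nRT ln(V₂/V₁) = 2.09×8.314×256×ln(6.93) = 8610 J.

8610 J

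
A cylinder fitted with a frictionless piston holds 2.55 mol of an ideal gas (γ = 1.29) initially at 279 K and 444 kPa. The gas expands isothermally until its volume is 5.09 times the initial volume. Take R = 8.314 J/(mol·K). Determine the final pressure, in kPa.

87.2 kPa

V₁ = nRT₁/P₁ = 2.55×8.314×279/444 = 13.3 L.
Isothermal: T stays 279 K; PV = const ⇒ V₂ = 67.8 L, P₂ = 87.2 kPa.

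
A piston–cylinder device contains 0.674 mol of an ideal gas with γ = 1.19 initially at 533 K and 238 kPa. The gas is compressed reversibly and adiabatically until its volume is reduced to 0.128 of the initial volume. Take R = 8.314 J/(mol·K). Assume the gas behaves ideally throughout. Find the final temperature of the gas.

788 K

V₁ = nRT₁/P₁ = 0.674×8.314×533/238 = 12.5 L.
Adiabatic: TV^(γ−1) = const ⇒ T₂ = 533×(7.81)^0.190 = 788 K; PV^γ = const ⇒ P₂ = 2750 kPa.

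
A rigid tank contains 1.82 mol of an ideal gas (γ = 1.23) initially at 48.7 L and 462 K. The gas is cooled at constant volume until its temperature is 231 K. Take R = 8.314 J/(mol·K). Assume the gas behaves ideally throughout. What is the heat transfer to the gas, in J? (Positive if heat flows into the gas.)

-15200 J

P₁ = nRT₁/V₁ = 1.82×8.314×462/48.7 = 144 kPa.
Isochoric: V stays 48.7 L; P/T = const ⇒ T₂ = 231 K, P₂ = 71.8 kPa.
W = 0 (no volume change).
ΔU = nCvΔT = 1.82×36.1×(231−462) = -15200 J.
Q = ΔU = -15200 J.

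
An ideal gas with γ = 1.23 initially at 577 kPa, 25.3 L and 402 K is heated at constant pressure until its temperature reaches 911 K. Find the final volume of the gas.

Isobaric: P stays 577 kPa; V/T = const ⇒ T₂ = 911 K, V₂ = 57.3 L.

57.3 L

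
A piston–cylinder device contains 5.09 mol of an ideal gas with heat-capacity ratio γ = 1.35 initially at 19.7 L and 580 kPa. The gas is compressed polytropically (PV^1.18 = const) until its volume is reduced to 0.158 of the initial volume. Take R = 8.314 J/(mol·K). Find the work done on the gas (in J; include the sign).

25000 J

T₁ = P₁V₁/(nR) = 580×19.7/(5.09×8.314) = 270 K.
Polytropic n=1.18: T₂ = T₁(V₁/V₂)^(n−1) = 270×(6.33)^0.18 = 376 K; P₂ = P₁(V₁/V₂)^n = 5120 kPa.
W = (P₁V₁−P₂V₂)/(n−1) = (580×19.7−5120×3.11)/0.18 = -25000 J.
Work done on the gas = −W_by = 25000 J.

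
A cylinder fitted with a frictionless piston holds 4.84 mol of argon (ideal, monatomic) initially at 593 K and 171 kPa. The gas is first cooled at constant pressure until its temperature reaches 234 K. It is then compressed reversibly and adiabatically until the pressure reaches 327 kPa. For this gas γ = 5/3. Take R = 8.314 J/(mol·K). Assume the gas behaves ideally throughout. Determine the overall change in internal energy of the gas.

-17500 J

V₁ = nRT₁/P₁ = 4.84×8.314×593/171 = 140 L.
Step 1 — Isobaric: P stays 171 kPa; V/T = const ⇒ T₂ = 234 K, V₂ = 55.1 L.
W = PΔV = 171×(55.1−140) kPa·L = -14400 J.
ΔU = nCvΔT = 4.84×12.5×(234−593) = -21700 J.
Q = ΔU + W = nCpΔT = -36100 J.
State after step 1: P = 171 kPa, V = 55.1 L, T = 234 K.
Step 2 — Adiabatic: T₂/T₁ = (P₂/P₁)^((γ−1)/γ) ⇒ T₂ = 234×(1.91)^0.400 = 303 K; V₂ = 37.3 L.
ΔU = nCvΔT = 4.84×12.5×(303−234) = 4180 J.
Q = 0 for an adiabatic process, so W = −ΔU = -4180 J.
Net over both steps: W = -18600 J, Q = -36100 J, ΔU = -17500 J.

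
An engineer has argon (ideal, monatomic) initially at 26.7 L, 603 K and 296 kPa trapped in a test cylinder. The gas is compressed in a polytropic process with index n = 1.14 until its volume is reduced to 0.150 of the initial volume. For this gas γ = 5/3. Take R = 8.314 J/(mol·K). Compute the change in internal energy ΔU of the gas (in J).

n = P₁V₁/(RT₁) = 296×26.7/(8.314×603) = 1.58 mol.
Polytropic n=1.14: T₂ = T₁(V₁/V₂)^(n−1) = 603×(6.67)^0.14 = 786 K; P₂ = P₁(V₁/V₂)^n = 2570 kPa.
For an ideal gas ΔU = nCvΔT with Cv = (3/2)R = 12.5 J/(mol·K).
ΔU = 1.58×12.5×(786−603) = 3610 J.

3610 J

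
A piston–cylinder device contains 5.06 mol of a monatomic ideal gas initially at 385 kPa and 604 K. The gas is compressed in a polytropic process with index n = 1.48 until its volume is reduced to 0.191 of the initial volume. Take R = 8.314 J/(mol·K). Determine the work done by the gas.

V₁ = nRT₁/P₁ = 5.06×8.314×604/385 = 66.0 L.
Polytropic n=1.48: T₂ = T₁(V₁/V₂)^(n−1) = 604×(5.24)^0.48 = 1340 K; P₂ = P₁(V₁/V₂)^n = 4460 kPa.
W = (P₁V₁−P₂V₂)/(n−1) = (385×66.0−4460×12.6)/0.48 = -64200 J.

-64200 J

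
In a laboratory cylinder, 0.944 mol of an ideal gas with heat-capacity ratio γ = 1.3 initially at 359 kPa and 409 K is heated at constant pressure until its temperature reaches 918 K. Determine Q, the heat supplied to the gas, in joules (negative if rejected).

17300 J

V₁ = nRT₁/P₁ = 0.944×8.314×409/359 = 8.94 L.
Isobaric: P stays 359 kPa; V/T = const ⇒ T₂ = 918 K, V₂ = 20.1 L.
W = PΔV = 359×(20.1−8.94) kPa·L = 3990 J.
ΔU = nCvΔT = 0.944×27.7×(918−409) = 13300 J.
Q = ΔU + W = nCpΔT = 17300 J.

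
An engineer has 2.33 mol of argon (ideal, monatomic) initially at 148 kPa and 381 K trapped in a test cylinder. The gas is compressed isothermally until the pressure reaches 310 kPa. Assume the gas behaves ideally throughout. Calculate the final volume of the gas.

23.8 L

V₁ = nRT₁/P₁ = 2.33×8.314×381/148 = 49.9 L.
Isothermal: T stays 381 K; PV = const ⇒ V₂ = 23.8 L, P₂ = 310 kPa.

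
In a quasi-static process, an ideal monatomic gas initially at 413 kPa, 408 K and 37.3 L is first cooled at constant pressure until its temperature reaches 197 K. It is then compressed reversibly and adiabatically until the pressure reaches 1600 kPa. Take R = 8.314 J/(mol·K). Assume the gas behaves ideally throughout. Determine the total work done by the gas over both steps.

-16000 J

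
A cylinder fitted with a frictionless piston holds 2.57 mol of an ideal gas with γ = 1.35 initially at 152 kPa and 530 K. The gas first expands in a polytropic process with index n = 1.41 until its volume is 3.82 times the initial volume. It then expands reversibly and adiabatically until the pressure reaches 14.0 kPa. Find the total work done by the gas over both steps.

13900 J

V₁ = nRT₁/P₁ = 2.57×8.314×530/152 = 74.5 L.
Step 1 — Polytropic n=1.41: T₂ = T₁(V₁/V₂)^(n−1) = 530×(0.262)^0.41 = 306 K; P₂ = P₁(V₁/V₂)^n = 23.0 kPa.
W = (P₁V₁−P₂V₂)/(n−1) = (152×74.5−23.0×285)/0.41 = 11700 J.
ΔU = nCvΔT = 2.57×23.8×(306−530) = -13700 J.
Q = ΔU + W = -2000 J.
State after step 1: P = 23.0 kPa, V = 285 L, T = 306 K.
Step 2 — Adiabatic: T₂/T₁ = (P₂/P₁)^((γ−1)/γ) ⇒ T₂ = 306×(0.610)^0.259 = 269 K; V₂ = 411 L.
ΔU = nCvΔT = 2.57×23.8×(269−306) = -2250 J.
Q = 0 for an adiabatic process, so W = −ΔU = 2250 J.
Net over both steps: W = 13900 J, Q = -2000 J, ΔU = -15900 J.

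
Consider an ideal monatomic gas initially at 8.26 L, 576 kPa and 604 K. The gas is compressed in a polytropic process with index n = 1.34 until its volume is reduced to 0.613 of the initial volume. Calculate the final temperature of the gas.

713 K

Polytropic n=1.34: T₂ = T₁(V₁/V₂)^(n−1) = 604×(1.63)^0.34 = 713 K; P₂ = P₁(V₁/V₂)^n = 1110 kPa.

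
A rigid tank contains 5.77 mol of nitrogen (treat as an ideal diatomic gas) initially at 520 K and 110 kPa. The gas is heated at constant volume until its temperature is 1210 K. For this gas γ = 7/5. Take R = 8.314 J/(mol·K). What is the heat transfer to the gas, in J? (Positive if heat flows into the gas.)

V₁ = nRT₁/P₁ = 5.77×8.314×520/110 = 227 L.
Isochoric: V stays 227 L; P/T = const ⇒ T₂ = 1210 K, P₂ = 256 kPa.
W = 0 (no volume change).
ΔU = nCvΔT = 5.77×20.8×(1210−520) = 82800 J.
Q = ΔU = 82800 J.

82800 J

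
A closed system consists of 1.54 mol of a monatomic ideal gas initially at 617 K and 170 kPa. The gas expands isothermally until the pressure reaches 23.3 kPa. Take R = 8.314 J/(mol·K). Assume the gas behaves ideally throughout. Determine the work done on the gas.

V₁ = nRT₁/P₁ = 1.54×8.314×617/170 = 46.5 L.
Isothermal: T stays 617 K; PV = const ⇒ V₂ = 339 L, P₂ = 23.3 kPa.
W = nRT ln(V₂/V₁) = 1.54×8.314×617×ln(7.30) = 15700 J.
Work done on the gas = −W_by = -15700 J.

-15700 J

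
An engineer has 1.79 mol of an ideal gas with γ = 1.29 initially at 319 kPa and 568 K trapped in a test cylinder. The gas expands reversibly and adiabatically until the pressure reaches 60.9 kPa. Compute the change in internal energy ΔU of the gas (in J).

-9060 J

V₁ = nRT₁/P₁ = 1.79×8.314×568/319 = 26.5 L.
Adiabatic: T₂/T₁ = (P₂/P₁)^((γ−1)/γ) ⇒ T₂ = 568×(0.191)^0.225 = 391 K; V₂ = 95.7 L.
For an ideal gas ΔU = nCvΔT with Cv = R/(γ−1) = 28.7 J/(mol·K).
ΔU = 1.79×28.7×(391−568) = -9060 J.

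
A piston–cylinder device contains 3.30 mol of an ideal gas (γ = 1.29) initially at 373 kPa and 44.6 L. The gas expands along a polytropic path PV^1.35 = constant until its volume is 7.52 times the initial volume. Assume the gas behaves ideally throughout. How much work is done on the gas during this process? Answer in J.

T₁ = P₁V₁/(nR) = 373×44.6/(3.30×8.314) = 606 K.
Polytropic n=1.35: T₂ = T₁(V₁/V₂)^(n−1) = 606×(0.133)^0.35 = 299 K; P₂ = P₁(V₁/V₂)^n = 24.5 kPa.
W = (P₁V₁−P₂V₂)/(n−1) = (373×44.6−24.5×335)/0.35 = 24100 J.
Work done on the gas = −W_by = -24100 J.

-24100 J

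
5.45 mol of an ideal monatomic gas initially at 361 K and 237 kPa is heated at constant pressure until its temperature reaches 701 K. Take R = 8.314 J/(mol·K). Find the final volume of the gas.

134 L

V₁ = nRT₁/P₁ = 5.45×8.314×361/237 = 69.0 L.
Isobaric: P stays 237 kPa; V/T = const ⇒ T₂ = 701 K, V₂ = 134 L.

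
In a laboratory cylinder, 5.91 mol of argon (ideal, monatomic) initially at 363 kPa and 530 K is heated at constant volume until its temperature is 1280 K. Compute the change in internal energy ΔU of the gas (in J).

55300 J

V₁ = nRT₁/P₁ = 5.91×8.314×530/363 = 71.7 L.
Isochoric: V stays 71.7 L; P/T = const ⇒ T₂ = 1280 K, P₂ = 877 kPa.
For an ideal gas ΔU = nCvΔT with Cv = (3/2)R = 12.5 J/(mol·K).
ΔU = 5.91×12.5×(1280−530) = 55300 J.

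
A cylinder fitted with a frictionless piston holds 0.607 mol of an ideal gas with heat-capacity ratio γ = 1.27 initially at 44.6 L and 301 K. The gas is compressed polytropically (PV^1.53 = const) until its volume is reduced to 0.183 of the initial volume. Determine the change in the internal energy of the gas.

P₁ = nRT₁/V₁ = 0.607×8.314×301/44.6 = 34.1 kPa.
Polytropic n=1.53: T₂ = T₁(V₁/V₂)^(n−1) = 301×(5.46)^0.53 = 740 K; P₂ = P₁(V₁/V₂)^n = 458 kPa.
For an ideal gas ΔU = nCvΔT with Cv = R/(γ−1) = 30.8 J/(mol·K).
ΔU = 0.607×30.8×(740−301) = 8210 J.

8210 J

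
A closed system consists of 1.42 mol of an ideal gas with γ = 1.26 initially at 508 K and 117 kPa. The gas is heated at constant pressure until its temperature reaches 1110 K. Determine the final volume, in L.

112 L

V₁ = nRT₁/P₁ = 1.42×8.314×508/117 = 51.3 L.
Isobaric: P stays 117 kPa; V/T = const ⇒ T₂ = 1110 K, V₂ = 112 L.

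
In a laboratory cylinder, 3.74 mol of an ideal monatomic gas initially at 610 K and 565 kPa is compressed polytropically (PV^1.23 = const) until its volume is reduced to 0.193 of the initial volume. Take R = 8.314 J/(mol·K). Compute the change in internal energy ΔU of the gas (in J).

13100 J

V₁ = nRT₁/P₁ = 3.74×8.314×610/565 = 33.6 L.
Polytropic n=1.23: T₂ = T₁(V₁/V₂)^(n−1) = 610×(5.18)^0.23 = 891 K; P₂ = P₁(V₁/V₂)^n = 4270 kPa.
For an ideal gas ΔU = nCvΔT with Cv = (3/2)R = 12.5 J/(mol·K).
ΔU = 3.74×12.5×(891−610) = 13100 J.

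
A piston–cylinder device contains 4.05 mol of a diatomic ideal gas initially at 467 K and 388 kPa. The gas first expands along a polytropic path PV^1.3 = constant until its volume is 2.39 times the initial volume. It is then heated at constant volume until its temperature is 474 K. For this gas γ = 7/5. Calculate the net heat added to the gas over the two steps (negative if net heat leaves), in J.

12600 J

V₁ = nRT₁/P₁ = 4.05×8.314×467/388 = 40.5 L.
Step 1 — Polytropic n=1.3: T₂ = T₁(V₁/V₂)^(n−1) = 467×(0.418)^0.30 = 360 K; P₂ = P₁(V₁/V₂)^n = 125 kPa.
W = (P₁V₁−P₂V₂)/(n−1) = (388×40.5−125×96.9)/0.30 = 12100 J.
ΔU = nCvΔT = 4.05×20.8×(360−467) = -9040 J.
Q = ΔU + W = 3010 J.
State after step 1: P = 125 kPa, V = 96.9 L, T = 360 K.
Step 2 — Isochoric: V stays 96.9 L; P/T = const ⇒ T₂ = 474 K, P₂ = 165 kPa.
W = 0 (no volume change).
ΔU = nCvΔT = 4.05×20.8×(474−360) = 9630 J.
Q = ΔU = 9630 J.
Net over both steps: W = 12100 J, Q = 12600 J, ΔU = 589 J.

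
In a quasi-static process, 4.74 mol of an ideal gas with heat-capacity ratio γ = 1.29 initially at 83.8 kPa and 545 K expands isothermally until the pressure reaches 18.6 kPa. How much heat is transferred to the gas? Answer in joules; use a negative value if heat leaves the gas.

V₁ = nRT₁/P₁ = 4.74×8.314×545/83.8 = 256 L.
Isothermal: T stays 545 K; PV = const ⇒ V₂ = 1150 L, P₂ = 18.6 kPa.
ΔU = 0 (ideal gas, T constant).
W = nRT ln(V₂/V₁) = 4.74×8.314×545×ln(4.51) = 32300 J.
Q = ΔU + W = 32300 J.

32300 J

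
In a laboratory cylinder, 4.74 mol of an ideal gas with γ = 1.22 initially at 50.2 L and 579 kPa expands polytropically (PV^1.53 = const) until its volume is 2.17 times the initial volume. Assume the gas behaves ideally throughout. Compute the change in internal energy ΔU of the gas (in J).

-44500 J

T₁ = P₁V₁/(nR) = 579×50.2/(4.74×8.314) = 738 K.
Polytropic n=1.53: T₂ = T₁(V₁/V₂)^(n−1) = 738×(0.461)^0.53 = 489 K; P₂ = P₁(V₁/V₂)^n = 177 kPa.
For an ideal gas ΔU = nCvΔT with Cv = R/(γ−1) = 37.8 J/(mol·K).
ΔU = 4.74×37.8×(489−738) = -44500 J.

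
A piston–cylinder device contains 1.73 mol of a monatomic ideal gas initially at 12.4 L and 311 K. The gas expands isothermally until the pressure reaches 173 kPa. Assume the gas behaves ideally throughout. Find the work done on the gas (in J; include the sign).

-3290 J

P₁ = nRT₁/V₁ = 1.73×8.314×311/12.4 = 361 kPa.
Isothermal: T stays 311 K; PV = const ⇒ V₂ = 25.9 L, P₂ = 173 kPa.
W = nRT ln(V₂/V₁) = 1.73×8.314×311×ln(2.09) = 3290 J.
Work done on the gas = −W_by = -3290 J.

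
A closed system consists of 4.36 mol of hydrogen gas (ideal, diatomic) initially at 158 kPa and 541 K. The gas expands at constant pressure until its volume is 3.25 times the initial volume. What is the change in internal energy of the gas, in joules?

110000 J

V₁ = nRT₁/P₁ = 4.36×8.314×541/158 = 124 L.
Isobaric: P stays 158 kPa; V/T = const ⇒ T₂ = 1760 K, V₂ = 403 L.
For an ideal gas ΔU = nCvΔT with Cv = (5/2)R = 20.8 J/(mol·K).
ΔU = 4.36×20.8×(1760−541) = 110000 J.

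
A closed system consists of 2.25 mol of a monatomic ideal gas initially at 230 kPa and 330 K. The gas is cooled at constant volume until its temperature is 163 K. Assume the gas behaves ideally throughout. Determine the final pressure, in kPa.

114 kPa

V₁ = nRT₁/P₁ = 2.25×8.314×330/230 = 26.8 L.
Isochoric: V stays 26.8 L; P/T = const ⇒ T₂ = 163 K, P₂ = 114 kPa.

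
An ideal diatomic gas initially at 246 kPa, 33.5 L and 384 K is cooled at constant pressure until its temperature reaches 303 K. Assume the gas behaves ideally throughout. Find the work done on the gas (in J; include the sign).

1740 J

n = P₁V₁/(RT₁) = 246×33.5/(8.314×384) = 2.58 mol.
Isobaric: P stays 246 kPa; V/T = const ⇒ T₂ = 303 K, V₂ = 26.4 L.
W = PΔV = 246×(26.4−33.5) kPa·L = -1740 J.
Work done on the gas = −W_by = 1740 J.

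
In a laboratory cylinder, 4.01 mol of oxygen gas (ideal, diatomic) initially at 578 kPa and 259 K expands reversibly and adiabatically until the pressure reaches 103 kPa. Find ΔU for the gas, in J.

-8400 J

V₁ = nRT₁/P₁ = 4.01×8.314×259/578 = 14.9 L.
Adiabatic: T₂/T₁ = (P₂/P₁)^((γ−1)/γ) ⇒ T₂ = 259×(0.178)^0.286 = 158 K; V₂ = 51.2 L.
For an ideal gas ΔU = nCvΔT with Cv = (5/2)R = 20.8 J/(mol·K).
ΔU = 4.01×20.8×(158−259) = -8400 J.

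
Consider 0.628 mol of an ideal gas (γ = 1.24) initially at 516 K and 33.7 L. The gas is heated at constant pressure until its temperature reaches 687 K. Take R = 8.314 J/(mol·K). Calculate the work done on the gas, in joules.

P₁ = nRT₁/V₁ = 0.628×8.314×516/33.7 = 79.9 kPa.
Isobaric: P stays 79.9 kPa; V/T = const ⇒ T₂ = 687 K, V₂ = 44.9 L.
W = PΔV = 79.9×(44.9−33.7) kPa·L = 893 J.
Work done on the gas = −W_by = -893 J.

-893 J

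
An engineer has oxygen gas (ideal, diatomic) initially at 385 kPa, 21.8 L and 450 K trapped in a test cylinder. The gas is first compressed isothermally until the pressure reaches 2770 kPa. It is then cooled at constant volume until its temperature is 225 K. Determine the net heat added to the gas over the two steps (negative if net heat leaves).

-27100 J

n = P₁V₁/(RT₁) = 385×21.8/(8.314×450) = 2.24 mol.
Step 1 — Isothermal: T stays 450 K; PV = const ⇒ V₂ = 3.03 L, P₂ = 2770 kPa.
ΔU = 0 (ideal gas, T constant).
W = nRT ln(V₂/V₁) = 2.24×8.314×450×ln(0.139) = -16600 J.
Q = ΔU + W = -16600 J.
State after step 1: P = 2770 kPa, V = 3.03 L, T = 450 K.
Step 2 — Isochoric: V stays 3.03 L; P/T = const ⇒ T₂ = 225 K, P₂ = 1380 kPa.
W = 0 (no volume change).
ΔU = nCvΔT = 2.24×20.8×(225−450) = -10500 J.
Q = ΔU = -10500 J.
Net over both steps: W = -16600 J, Q = -27100 J, ΔU = -10500 J.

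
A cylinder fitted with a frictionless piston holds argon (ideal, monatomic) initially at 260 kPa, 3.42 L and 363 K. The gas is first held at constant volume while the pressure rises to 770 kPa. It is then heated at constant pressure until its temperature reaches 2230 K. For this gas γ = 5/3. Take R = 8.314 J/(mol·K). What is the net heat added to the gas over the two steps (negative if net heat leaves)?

n = P₁V₁/(RT₁) = 260×3.42/(8.314×363) = 0.295 mol.
Step 1 — Isochoric: V stays 3.42 L; P/T = const ⇒ T₂ = 1080 K, P₂ = 770 kPa.
W = 0 (no volume change).
ΔU = nCvΔT = 0.295×12.5×(1080−363) = 2620 J.
Q = ΔU = 2620 J.
State after step 1: P = 770 kPa, V = 3.42 L, T = 1080 K.
Step 2 — Isobaric: P stays 770 kPa; V/T = const ⇒ T₂ = 2230 K, V₂ = 7.09 L.
W = PΔV = 770×(7.09−3.42) kPa·L = 2830 J.
ΔU = nCvΔT = 0.295×12.5×(2230−1080) = 4240 J.
Q = ΔU + W = nCpΔT = 7070 J.
Net over both steps: W = 2830 J, Q = 9690 J, ΔU = 6860 J.

9690 J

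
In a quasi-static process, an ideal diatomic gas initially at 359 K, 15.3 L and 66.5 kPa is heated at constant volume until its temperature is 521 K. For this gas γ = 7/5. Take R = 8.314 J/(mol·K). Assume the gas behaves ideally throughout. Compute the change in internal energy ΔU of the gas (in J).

n = P₁V₁/(RT₁) = 66.5×15.3/(8.314×359) = 0.341 mol.
Isochoric: V stays 15.3 L; P/T = const ⇒ T₂ = 521 K, P₂ = 96.5 kPa.
For an ideal gas ΔU = nCvΔT with Cv = (5/2)R = 20.8 J/(mol·K).
ΔU = 0.341×20.8×(521−359) = 1150 J.

1150 J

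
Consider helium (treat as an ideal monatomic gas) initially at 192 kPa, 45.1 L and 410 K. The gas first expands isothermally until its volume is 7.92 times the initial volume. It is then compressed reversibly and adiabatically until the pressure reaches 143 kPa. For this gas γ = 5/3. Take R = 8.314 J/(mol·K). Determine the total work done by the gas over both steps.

n = P₁V₁/(RT₁) = 192×45.1/(8.314×410) = 2.54 mol.
Step 1 — Isothermal: T stays 410 K; PV = const ⇒ V₂ = 357 L, P₂ = 24.2 kPa.
ΔU = 0 (ideal gas, T constant).
W = nRT ln(V₂/V₁) = 2.54×8.314×410×ln(7.92) = 17900 J.
Q = ΔU + W = 17900 J.
State after step 1: P = 24.2 kPa, V = 357 L, T = 410 K.
Step 2 — Adiabatic: T₂/T₁ = (P₂/P₁)^((γ−1)/γ) ⇒ T₂ = 410×(5.90)^0.400 = 834 K; V₂ = 123 L.
ΔU = nCvΔT = 2.54×12.5×(834−410) = 13400 J.
Q = 0 for an adiabatic process, so W = −ΔU = -13400 J.
Net over both steps: W = 4490 J, Q = 17900 J, ΔU = 13400 J.

4490 J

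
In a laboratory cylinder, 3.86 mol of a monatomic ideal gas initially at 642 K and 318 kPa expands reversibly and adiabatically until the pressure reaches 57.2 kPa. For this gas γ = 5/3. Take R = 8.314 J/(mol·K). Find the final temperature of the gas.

V₁ = nRT₁/P₁ = 3.86×8.314×642/318 = 64.8 L.
Adiabatic: T₂/T₁ = (P₂/P₁)^((γ−1)/γ) ⇒ T₂ = 642×(0.180)^0.400 = 323 K; V₂ = 181 L.

323 K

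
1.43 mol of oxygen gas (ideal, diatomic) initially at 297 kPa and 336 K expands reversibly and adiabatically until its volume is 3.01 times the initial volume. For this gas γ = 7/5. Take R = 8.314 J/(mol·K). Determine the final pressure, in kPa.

63.5 kPa

V₁ = nRT₁/P₁ = 1.43×8.314×336/297 = 13.5 L.
Adiabatic: TV^(γ−1) = const ⇒ T₂ = 336×(0.332)^0.400 = 216 K; PV^γ = const ⇒ P₂ = 63.5 kPa.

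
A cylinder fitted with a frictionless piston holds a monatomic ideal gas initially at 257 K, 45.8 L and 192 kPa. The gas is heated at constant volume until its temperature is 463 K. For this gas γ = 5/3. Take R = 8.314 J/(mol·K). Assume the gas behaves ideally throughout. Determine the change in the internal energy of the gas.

10600 J

n = P₁V₁/(RT₁) = 192×45.8/(8.314×257) = 4.12 mol.
Isochoric: V stays 45.8 L; P/T = const ⇒ T₂ = 463 K, P₂ = 346 kPa.
For an ideal gas ΔU = nCvΔT with Cv = (3/2)R = 12.5 J/(mol·K).
ΔU = 4.12×12.5×(463−257) = 10600 J.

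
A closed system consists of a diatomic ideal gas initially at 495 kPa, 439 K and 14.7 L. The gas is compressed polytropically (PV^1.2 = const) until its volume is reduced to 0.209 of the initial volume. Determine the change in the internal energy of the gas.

6690 J

n = P₁V₁/(RT₁) = 495×14.7/(8.314×439) = 1.99 mol.
Polytropic n=1.2: T₂ = T₁(V₁/V₂)^(n−1) = 439×(4.78)^0.20 = 600 K; P₂ = P₁(V₁/V₂)^n = 3240 kPa.
For an ideal gas ΔU = nCvΔT with Cv = (5/2)R = 20.8 J/(mol·K).
ΔU = 1.99×20.8×(600−439) = 6690 J.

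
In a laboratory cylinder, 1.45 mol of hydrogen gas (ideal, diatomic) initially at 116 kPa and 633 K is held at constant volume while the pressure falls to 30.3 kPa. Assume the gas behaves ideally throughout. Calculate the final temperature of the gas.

V₁ = nRT₁/P₁ = 1.45×8.314×633/116 = 65.8 L.
Isochoric: V stays 65.8 L; P/T = const ⇒ T₂ = 165 K, P₂ = 30.3 kPa.

165 K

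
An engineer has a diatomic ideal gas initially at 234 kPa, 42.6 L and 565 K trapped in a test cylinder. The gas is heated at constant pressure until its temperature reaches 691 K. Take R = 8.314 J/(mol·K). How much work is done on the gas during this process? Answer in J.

-2220 J

n = P₁V₁/(RT₁) = 234×42.6/(8.314×565) = 2.12 mol.
Isobaric: P stays 234 kPa; V/T = const ⇒ T₂ = 691 K, V₂ = 52.1 L.
W = PΔV = 234×(52.1−42.6) kPa·L = 2220 J.
Work done on the gas = −W_by = -2220 J.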